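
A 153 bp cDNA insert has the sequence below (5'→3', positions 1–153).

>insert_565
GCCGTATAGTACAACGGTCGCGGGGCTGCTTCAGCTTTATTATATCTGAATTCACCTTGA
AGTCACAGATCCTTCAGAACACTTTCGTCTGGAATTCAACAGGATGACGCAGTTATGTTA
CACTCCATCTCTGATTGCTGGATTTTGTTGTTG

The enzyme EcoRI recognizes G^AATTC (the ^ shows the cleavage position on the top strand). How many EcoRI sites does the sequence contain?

GAATTC occurs starting at positions 48, 92.
EcoRI cuts at 2 sites.

2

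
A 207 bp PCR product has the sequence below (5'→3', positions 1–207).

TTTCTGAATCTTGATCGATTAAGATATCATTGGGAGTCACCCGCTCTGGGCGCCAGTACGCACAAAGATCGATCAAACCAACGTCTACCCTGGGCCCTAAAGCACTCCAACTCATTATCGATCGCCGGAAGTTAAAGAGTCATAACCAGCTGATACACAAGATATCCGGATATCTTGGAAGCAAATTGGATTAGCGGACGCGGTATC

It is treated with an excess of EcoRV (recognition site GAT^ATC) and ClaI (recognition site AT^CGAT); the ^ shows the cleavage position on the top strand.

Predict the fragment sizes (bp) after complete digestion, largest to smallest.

49, 45, 44, 36, 15, 10, 8 bp

EcoRV sites (GATATC) start at positions 23, 161, 169.
EcoRV cuts after base 3 of each site, so after positions 25, 163, 171.
ClaI sites (ATCGAT) start at positions 14, 68, 117.
ClaI cuts after base 2 of each site, so after positions 15, 69, 118.
Combined cut positions: 15, 25, 69, 118, 163, 171.
Linear molecule, 6 cuts → 7 fragments:
  1–15 → 15 bp
  16–25 → 10 bp
  26–69 → 44 bp
  70–118 → 49 bp
  119–163 → 45 bp
  164–171 → 8 bp
  172–207 → 36 bp
Sorted largest to smallest: 49, 45, 44, 36, 15, 10, 8 bp.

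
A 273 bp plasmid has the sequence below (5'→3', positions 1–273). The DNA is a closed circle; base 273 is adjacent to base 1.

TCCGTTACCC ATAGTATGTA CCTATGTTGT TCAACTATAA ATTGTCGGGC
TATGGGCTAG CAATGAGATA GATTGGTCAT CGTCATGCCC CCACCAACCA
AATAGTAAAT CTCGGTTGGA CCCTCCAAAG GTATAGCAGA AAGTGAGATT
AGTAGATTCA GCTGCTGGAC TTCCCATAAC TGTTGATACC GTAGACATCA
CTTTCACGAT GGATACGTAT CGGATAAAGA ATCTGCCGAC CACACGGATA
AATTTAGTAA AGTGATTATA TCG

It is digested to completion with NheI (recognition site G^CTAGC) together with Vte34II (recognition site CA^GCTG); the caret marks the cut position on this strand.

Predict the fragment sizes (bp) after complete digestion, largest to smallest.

The NheI site (GCTAGC) starts at position 56.
NheI cuts after the first base of each site, so after position 56.
The Vte34II site (CAGCTG) starts at position 159.
Vte34II cuts after base 2 of each site, so after position 160.
Combined cut positions: 56, 160.
Circular molecule, 2 cuts → 2 fragments:
  57–160 → 104 bp
  161–273 then 1–56 → 113 + 56 = 169 bp
Sorted largest to smallest: 169, 104 bp.

169, 104 bp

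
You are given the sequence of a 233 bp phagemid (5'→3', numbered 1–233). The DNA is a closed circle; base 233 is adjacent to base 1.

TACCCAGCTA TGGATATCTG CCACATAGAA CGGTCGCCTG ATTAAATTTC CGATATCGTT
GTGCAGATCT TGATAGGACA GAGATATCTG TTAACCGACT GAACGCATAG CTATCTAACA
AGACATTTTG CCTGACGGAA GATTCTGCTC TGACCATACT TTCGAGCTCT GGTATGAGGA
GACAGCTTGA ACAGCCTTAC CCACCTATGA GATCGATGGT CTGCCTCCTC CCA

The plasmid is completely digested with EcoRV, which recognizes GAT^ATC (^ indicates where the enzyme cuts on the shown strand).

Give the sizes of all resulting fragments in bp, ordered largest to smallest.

EcoRV sites (GATATC) start at positions 13, 52, 83.
EcoRV cuts after base 3 of each site, so after positions 15, 54, 85.
Circular molecule, 3 cuts → 3 fragments:
  16–54 → 39 bp
  55–85 → 31 bp
  86–233 then 1–15 → 148 + 15 = 163 bp
Sorted largest to smallest: 163, 39, 31 bp.

163, 39, 31 bp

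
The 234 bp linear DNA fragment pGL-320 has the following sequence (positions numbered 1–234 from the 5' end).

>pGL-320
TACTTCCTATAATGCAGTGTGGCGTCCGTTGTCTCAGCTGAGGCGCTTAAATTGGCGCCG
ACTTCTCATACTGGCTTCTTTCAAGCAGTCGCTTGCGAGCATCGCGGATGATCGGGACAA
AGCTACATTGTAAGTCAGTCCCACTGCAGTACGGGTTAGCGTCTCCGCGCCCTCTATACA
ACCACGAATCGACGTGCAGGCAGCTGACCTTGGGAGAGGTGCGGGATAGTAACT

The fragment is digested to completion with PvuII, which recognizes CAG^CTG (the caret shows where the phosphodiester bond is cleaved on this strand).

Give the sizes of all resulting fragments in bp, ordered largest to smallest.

166, 37, 31 bp

PvuII sites (CAGCTG) start at positions 35, 201.
PvuII cuts after base 3 of each site, so after positions 37, 203.
Linear molecule, 2 cuts → 3 fragments:
  1–37 → 37 bp
  38–203 → 166 bp
  204–234 → 31 bp
Sorted largest to smallest: 166, 37, 31 bp.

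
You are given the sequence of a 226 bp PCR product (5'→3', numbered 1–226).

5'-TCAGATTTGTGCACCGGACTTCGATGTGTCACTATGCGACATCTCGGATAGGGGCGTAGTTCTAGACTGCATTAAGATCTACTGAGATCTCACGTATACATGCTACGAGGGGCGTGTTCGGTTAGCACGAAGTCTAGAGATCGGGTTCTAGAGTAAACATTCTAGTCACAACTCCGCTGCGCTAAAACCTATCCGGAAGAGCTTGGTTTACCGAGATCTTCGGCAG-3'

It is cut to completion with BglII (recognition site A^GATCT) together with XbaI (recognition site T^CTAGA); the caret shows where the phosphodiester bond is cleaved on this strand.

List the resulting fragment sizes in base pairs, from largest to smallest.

BglII sites (AGATCT) start at positions 75, 85, 214.
BglII cuts after the first base of each site, so after positions 75, 85, 214.
XbaI sites (TCTAGA) start at positions 61, 133, 147.
XbaI cuts after the first base of each site, so after positions 61, 133, 147.
Combined cut positions: 61, 75, 85, 133, 147, 214.
Linear molecule, 6 cuts → 7 fragments:
  1–61 → 61 bp
  62–75 → 14 bp
  76–85 → 10 bp
  86–133 → 48 bp
  134–147 → 14 bp
  148–214 → 67 bp
  215–226 → 12 bp
Sorted largest to smallest: 67, 61, 48, 14, 14, 12, 10 bp.

67, 61, 48, 14, 14, 12, 10 bp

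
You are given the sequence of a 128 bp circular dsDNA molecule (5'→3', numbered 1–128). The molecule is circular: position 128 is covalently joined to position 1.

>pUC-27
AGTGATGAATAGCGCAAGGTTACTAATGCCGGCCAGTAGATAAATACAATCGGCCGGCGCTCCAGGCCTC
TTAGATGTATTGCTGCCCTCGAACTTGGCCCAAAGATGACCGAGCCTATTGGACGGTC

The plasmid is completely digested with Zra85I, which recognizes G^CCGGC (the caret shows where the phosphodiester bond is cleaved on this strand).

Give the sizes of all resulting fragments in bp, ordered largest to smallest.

Zra85I sites (GCCGGC) start at positions 28, 53.
Zra85I cuts after the first base of each site, so after positions 28, 53.
Circular molecule, 2 cuts → 2 fragments:
  29–53 → 25 bp
  54–128 then 1–28 → 75 + 28 = 103 bp
Sorted largest to smallest: 103, 25 bp.

103, 25 bp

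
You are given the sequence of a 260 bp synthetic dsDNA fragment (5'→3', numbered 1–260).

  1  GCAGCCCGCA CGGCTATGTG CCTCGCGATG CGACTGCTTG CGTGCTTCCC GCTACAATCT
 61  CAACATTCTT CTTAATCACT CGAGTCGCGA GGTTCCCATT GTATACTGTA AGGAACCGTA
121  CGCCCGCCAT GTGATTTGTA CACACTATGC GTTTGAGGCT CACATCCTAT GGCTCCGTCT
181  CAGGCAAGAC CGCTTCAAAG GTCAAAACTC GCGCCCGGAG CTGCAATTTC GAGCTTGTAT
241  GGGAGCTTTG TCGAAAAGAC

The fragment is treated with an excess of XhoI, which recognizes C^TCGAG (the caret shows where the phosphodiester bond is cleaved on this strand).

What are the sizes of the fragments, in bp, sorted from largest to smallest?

The XhoI site (CTCGAG) starts at position 79.
XhoI cuts after the first base of each site, so after position 79.
Linear molecule, 1 cut → 2 fragments:
  1–79 → 79 bp
  80–260 → 181 bp
Sorted largest to smallest: 181, 79 bp.

181, 79 bp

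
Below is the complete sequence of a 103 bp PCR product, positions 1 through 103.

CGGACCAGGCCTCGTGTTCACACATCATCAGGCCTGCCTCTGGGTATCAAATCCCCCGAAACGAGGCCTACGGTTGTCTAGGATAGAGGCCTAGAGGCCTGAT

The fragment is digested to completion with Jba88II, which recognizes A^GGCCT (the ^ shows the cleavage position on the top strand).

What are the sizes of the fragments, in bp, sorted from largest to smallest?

34, 23, 23, 8, 8, 7 bp

Jba88II sites (AGGCCT) start at positions 7, 30, 64, 87, 95.
Jba88II cuts after the first base of each site, so after positions 7, 30, 64, 87, 95.
Linear molecule, 5 cuts → 6 fragments:
  1–7 → 7 bp
  8–30 → 23 bp
  31–64 → 34 bp
  65–87 → 23 bp
  88–95 → 8 bp
  96–103 → 8 bp
Sorted largest to smallest: 34, 23, 23, 8, 8, 7 bp.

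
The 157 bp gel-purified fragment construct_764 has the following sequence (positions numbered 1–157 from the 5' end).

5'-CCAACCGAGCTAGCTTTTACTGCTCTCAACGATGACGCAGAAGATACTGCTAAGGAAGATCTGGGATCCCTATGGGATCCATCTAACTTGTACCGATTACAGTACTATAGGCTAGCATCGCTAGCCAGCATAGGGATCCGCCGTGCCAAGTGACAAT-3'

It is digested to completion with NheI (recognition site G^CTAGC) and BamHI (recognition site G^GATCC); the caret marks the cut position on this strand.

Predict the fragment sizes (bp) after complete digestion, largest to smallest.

55, 36, 23, 14, 11, 9, 9 bp

NheI sites (GCTAGC) start at positions 9, 111, 120.
NheI cuts after the first base of each site, so after positions 9, 111, 120.
BamHI sites (GGATCC) start at positions 64, 75, 134.
BamHI cuts after the first base of each site, so after positions 64, 75, 134.
Combined cut positions: 9, 64, 75, 111, 120, 134.
Linear molecule, 6 cuts → 7 fragments:
  1–9 → 9 bp
  10–64 → 55 bp
  65–75 → 11 bp
  76–111 → 36 bp
  112–120 → 9 bp
  121–134 → 14 bp
  135–157 → 23 bp
Sorted largest to smallest: 55, 36, 23, 14, 11, 9, 9 bp.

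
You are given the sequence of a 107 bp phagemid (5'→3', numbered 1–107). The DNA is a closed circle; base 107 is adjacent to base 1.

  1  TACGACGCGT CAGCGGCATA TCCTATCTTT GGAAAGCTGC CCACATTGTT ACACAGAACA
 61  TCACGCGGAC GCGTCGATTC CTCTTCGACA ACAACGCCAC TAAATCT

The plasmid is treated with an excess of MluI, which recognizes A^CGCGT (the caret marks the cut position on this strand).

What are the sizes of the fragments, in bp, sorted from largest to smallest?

MluI sites (ACGCGT) start at positions 5, 69.
MluI cuts after the first base of each site, so after positions 5, 69.
Circular molecule, 2 cuts → 2 fragments:
  6–69 → 64 bp
  70–107 then 1–5 → 38 + 5 = 43 bp
Sorted largest to smallest: 64, 43 bp.

64, 43 bp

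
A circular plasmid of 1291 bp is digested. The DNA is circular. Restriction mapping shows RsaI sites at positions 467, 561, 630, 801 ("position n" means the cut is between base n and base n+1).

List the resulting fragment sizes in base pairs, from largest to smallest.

Circular molecule, 4 cuts → 4 fragments:
  561 − 467 = 94 bp
  630 − 561 = 69 bp
  801 − 630 = 171 bp
  wrap: 1291 − 801 + 467 = 957 bp
Sorted largest to smallest: 957, 171, 94, 69 bp.

957, 171, 94, 69 bp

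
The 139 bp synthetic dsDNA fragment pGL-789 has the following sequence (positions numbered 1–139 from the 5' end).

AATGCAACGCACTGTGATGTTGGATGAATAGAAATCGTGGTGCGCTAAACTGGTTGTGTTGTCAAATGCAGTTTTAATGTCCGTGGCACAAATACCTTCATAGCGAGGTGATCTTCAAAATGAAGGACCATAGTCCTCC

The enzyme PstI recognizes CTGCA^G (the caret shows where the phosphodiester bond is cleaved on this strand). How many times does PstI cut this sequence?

0

No occurrence of CTGCAG is present in the sequence.
PstI does not cut: 0 sites.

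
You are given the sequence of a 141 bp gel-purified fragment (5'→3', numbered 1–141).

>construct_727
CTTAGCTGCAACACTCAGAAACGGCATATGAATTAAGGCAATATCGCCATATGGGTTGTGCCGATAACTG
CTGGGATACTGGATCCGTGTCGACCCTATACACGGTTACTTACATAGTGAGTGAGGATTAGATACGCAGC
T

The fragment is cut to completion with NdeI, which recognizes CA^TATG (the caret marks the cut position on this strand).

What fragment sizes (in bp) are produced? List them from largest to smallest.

NdeI sites (CATATG) start at positions 25, 48.
NdeI cuts after base 2 of each site, so after positions 26, 49.
Linear molecule, 2 cuts → 3 fragments:
  1–26 → 26 bp
  27–49 → 23 bp
  50–141 → 92 bp
Sorted largest to smallest: 92, 26, 23 bp.

92, 26, 23 bp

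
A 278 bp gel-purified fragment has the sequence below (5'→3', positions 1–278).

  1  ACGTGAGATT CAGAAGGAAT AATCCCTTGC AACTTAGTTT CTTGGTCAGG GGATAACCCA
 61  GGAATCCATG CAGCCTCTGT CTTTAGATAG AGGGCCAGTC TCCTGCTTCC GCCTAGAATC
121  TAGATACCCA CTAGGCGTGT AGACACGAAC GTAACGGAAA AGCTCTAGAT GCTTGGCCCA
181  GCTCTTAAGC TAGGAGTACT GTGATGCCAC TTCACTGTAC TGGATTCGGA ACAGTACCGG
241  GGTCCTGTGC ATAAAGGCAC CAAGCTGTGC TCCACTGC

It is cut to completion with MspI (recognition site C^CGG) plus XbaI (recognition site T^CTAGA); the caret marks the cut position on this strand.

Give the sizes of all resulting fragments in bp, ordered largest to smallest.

The MspI site (CCGG) starts at position 237.
MspI cuts after the first base of each site, so after position 237.
XbaI sites (TCTAGA) start at positions 119, 164.
XbaI cuts after the first base of each site, so after positions 119, 164.
Combined cut positions: 119, 164, 237.
Linear molecule, 3 cuts → 4 fragments:
  1–119 → 119 bp
  120–164 → 45 bp
  165–237 → 73 bp
  238–278 → 41 bp
Sorted largest to smallest: 119, 73, 45, 41 bp.

119, 73, 45, 41 bp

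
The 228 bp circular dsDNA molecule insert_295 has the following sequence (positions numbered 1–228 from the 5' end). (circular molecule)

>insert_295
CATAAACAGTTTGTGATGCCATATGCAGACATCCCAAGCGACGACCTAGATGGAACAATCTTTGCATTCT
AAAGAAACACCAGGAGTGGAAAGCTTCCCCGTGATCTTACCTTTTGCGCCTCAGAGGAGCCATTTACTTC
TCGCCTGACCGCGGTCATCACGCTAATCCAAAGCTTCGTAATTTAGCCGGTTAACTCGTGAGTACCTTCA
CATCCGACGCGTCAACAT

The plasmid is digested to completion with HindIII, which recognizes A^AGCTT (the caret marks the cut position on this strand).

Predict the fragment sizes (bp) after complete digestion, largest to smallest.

148, 80 bp

HindIII sites (AAGCTT) start at positions 91, 171.
HindIII cuts after the first base of each site, so after positions 91, 171.
Circular molecule, 2 cuts → 2 fragments:
  92–171 → 80 bp
  172–228 then 1–91 → 57 + 91 = 148 bp
Sorted largest to smallest: 148, 80 bp.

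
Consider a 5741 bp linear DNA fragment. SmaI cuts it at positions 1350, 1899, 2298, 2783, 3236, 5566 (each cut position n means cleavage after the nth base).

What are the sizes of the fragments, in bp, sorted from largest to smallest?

Linear molecule, 6 cuts → 7 fragments:
  1350 − 0 = 1350 bp
  1899 − 1350 = 549 bp
  2298 − 1899 = 399 bp
  2783 − 2298 = 485 bp
  3236 − 2783 = 453 bp
  5566 − 3236 = 2330 bp
  5741 − 5566 = 175 bp
Sorted largest to smallest: 2330, 1350, 549, 485, 453, 399, 175 bp.

2330, 1350, 549, 485, 453, 399, 175 bp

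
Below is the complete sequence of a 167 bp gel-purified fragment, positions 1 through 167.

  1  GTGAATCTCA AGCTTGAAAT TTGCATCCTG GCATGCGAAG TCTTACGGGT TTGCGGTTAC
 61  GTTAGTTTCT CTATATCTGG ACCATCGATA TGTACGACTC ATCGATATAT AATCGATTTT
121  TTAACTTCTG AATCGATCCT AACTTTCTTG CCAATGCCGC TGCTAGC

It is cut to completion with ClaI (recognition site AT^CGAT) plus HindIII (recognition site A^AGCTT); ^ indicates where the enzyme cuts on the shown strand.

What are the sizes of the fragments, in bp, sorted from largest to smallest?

ClaI sites (ATCGAT) start at positions 84, 101, 112, 132.
ClaI cuts after base 2 of each site, so after positions 85, 102, 113, 133.
The HindIII site (AAGCTT) starts at position 10.
HindIII cuts after the first base of each site, so after position 10.
Combined cut positions: 10, 85, 102, 113, 133.
Linear molecule, 5 cuts → 6 fragments:
  1–10 → 10 bp
  11–85 → 75 bp
  86–102 → 17 bp
  103–113 → 11 bp
  114–133 → 20 bp
  134–167 → 34 bp
Sorted largest to smallest: 75, 34, 20, 17, 11, 10 bp.

75, 34, 20, 17, 11, 10 bp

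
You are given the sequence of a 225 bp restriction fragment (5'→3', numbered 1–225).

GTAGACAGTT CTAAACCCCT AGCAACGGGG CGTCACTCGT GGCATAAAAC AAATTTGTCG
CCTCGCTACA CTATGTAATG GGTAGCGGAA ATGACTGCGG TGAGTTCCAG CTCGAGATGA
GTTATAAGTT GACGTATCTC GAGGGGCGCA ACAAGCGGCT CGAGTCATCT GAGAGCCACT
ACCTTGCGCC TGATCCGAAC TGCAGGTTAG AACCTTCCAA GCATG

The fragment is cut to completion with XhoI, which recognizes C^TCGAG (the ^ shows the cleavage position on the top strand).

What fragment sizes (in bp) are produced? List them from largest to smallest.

XhoI sites (CTCGAG) start at positions 111, 138, 159.
XhoI cuts after the first base of each site, so after positions 111, 138, 159.
Linear molecule, 3 cuts → 4 fragments:
  1–111 → 111 bp
  112–138 → 27 bp
  139–159 → 21 bp
  160–225 → 66 bp
Sorted largest to smallest: 111, 66, 27, 21 bp.

111, 66, 27, 21 bp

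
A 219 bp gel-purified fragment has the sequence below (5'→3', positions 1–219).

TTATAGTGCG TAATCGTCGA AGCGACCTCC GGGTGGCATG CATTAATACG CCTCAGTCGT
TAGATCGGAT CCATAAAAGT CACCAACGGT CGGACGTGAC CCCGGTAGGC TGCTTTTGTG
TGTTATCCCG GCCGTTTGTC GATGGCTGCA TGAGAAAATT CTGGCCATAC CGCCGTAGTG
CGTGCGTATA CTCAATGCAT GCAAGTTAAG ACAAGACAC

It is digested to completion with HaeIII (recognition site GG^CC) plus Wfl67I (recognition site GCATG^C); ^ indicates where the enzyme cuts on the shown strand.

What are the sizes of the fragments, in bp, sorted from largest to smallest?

91, 40, 37, 33, 18 bp

HaeIII sites (GGCC) start at positions 130, 163.
HaeIII cuts after base 2 of each site, so after positions 131, 164.
Wfl67I sites (GCATGC) start at positions 36, 197.
Wfl67I cuts after base 5 of each site (before the last base), so after positions 40, 201.
Combined cut positions: 40, 131, 164, 201.
Linear molecule, 4 cuts → 5 fragments:
  1–40 → 40 bp
  41–131 → 91 bp
  132–164 → 33 bp
  165–201 → 37 bp
  202–219 → 18 bp
Sorted largest to smallest: 91, 40, 37, 33, 18 bp.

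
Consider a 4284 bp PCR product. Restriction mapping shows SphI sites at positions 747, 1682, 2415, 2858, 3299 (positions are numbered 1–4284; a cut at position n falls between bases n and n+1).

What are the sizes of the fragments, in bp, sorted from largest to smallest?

Linear molecule, 5 cuts → 6 fragments:
  747 − 0 = 747 bp
  1682 − 747 = 935 bp
  2415 − 1682 = 733 bp
  2858 − 2415 = 443 bp
  3299 − 2858 = 441 bp
  4284 − 3299 = 985 bp
Sorted largest to smallest: 985, 935, 747, 733, 443, 441 bp.

985, 935, 747, 733, 443, 441 bp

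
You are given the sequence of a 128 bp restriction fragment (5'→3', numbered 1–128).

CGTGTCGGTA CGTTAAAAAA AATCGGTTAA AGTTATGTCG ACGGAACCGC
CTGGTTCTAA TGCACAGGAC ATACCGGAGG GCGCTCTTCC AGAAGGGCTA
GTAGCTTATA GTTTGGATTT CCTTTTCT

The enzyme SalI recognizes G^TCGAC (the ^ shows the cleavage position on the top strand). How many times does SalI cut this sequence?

1

GTCGAC occurs starting at position 37.
SalI cuts at 1 site.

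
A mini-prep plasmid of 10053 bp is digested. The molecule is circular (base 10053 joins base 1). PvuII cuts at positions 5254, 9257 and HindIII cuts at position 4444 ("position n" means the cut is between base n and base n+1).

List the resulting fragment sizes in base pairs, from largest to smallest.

Combined cut positions (sorted): 4444, 5254, 9257.
Circular molecule, 3 cuts → 3 fragments:
  5254 − 4444 = 810 bp
  9257 − 5254 = 4003 bp
  wrap: 10053 − 9257 + 4444 = 5240 bp
Sorted largest to smallest: 5240, 4003, 810 bp.

5240, 4003, 810 bp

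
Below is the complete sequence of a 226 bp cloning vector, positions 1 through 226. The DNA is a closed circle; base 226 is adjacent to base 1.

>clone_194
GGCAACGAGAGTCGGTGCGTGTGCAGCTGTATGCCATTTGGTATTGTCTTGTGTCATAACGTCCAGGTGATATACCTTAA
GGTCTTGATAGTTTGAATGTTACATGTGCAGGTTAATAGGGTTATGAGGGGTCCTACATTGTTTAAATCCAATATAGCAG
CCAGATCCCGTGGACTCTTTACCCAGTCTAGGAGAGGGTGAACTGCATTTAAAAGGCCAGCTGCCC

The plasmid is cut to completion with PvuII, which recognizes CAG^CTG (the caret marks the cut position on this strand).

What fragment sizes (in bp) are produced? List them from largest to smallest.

PvuII sites (CAGCTG) start at positions 24, 218.
PvuII cuts after base 3 of each site, so after positions 26, 220.
Circular molecule, 2 cuts → 2 fragments:
  27–220 → 194 bp
  221–226 then 1–26 → 6 + 26 = 32 bp
Sorted largest to smallest: 194, 32 bp.

194, 32 bp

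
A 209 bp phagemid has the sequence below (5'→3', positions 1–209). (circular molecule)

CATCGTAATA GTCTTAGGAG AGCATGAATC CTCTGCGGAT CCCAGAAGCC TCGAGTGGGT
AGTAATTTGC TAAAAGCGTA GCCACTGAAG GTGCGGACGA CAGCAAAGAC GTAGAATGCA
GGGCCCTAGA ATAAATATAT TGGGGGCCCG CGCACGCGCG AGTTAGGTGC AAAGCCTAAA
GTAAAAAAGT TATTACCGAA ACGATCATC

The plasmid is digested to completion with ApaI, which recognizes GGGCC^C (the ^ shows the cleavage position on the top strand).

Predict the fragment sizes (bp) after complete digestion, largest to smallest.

186, 23 bp

ApaI sites (GGGCCC) start at positions 121, 144.
ApaI cuts after base 5 of each site (before the last base), so after positions 125, 148.
Circular molecule, 2 cuts → 2 fragments:
  126–148 → 23 bp
  149–209 then 1–125 → 61 + 125 = 186 bp
Sorted largest to smallest: 186, 23 bp.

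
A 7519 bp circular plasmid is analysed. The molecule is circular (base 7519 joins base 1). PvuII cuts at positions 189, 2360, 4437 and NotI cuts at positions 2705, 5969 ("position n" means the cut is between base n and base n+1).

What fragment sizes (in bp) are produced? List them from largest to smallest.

Combined cut positions (sorted): 189, 2360, 2705, 4437, 5969.
Circular molecule, 5 cuts → 5 fragments:
  2360 − 189 = 2171 bp
  2705 − 2360 = 345 bp
  4437 − 2705 = 1732 bp
  5969 − 4437 = 1532 bp
  wrap: 7519 − 5969 + 189 = 1739 bp
Sorted largest to smallest: 2171, 1739, 1732, 1532, 345 bp.

2171, 1739, 1732, 1532, 345 bp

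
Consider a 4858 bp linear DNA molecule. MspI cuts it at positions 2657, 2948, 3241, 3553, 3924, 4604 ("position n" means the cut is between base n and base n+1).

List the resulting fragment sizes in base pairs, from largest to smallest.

Linear molecule, 6 cuts → 7 fragments:
  2657 − 0 = 2657 bp
  2948 − 2657 = 291 bp
  3241 − 2948 = 293 bp
  3553 − 3241 = 312 bp
  3924 − 3553 = 371 bp
  4604 − 3924 = 680 bp
  4858 − 4604 = 254 bp
Sorted largest to smallest: 2657, 680, 371, 312, 293, 291, 254 bp.

2657, 680, 371, 312, 293, 291, 254 bp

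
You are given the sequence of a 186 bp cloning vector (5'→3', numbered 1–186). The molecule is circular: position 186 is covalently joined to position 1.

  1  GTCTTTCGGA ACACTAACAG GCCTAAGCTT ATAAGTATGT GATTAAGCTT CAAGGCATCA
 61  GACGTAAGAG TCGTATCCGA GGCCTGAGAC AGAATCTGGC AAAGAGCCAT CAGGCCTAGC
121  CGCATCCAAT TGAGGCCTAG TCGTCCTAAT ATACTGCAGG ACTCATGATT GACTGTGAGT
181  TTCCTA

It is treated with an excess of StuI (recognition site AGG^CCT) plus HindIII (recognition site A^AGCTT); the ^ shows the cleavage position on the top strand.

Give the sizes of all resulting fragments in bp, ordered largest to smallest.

72, 37, 32, 21, 20, 4 bp

StuI sites (AGGCCT) start at positions 19, 80, 112, 133.
StuI cuts after base 3 of each site, so after positions 21, 82, 114, 135.
HindIII sites (AAGCTT) start at positions 25, 45.
HindIII cuts after the first base of each site, so after positions 25, 45.
Combined cut positions: 21, 25, 45, 82, 114, 135.
Circular molecule, 6 cuts → 6 fragments:
  22–25 → 4 bp
  26–45 → 20 bp
  46–82 → 37 bp
  83–114 → 32 bp
  115–135 → 21 bp
  136–186 then 1–21 → 51 + 21 = 72 bp
Sorted largest to smallest: 72, 37, 32, 21, 20, 4 bp.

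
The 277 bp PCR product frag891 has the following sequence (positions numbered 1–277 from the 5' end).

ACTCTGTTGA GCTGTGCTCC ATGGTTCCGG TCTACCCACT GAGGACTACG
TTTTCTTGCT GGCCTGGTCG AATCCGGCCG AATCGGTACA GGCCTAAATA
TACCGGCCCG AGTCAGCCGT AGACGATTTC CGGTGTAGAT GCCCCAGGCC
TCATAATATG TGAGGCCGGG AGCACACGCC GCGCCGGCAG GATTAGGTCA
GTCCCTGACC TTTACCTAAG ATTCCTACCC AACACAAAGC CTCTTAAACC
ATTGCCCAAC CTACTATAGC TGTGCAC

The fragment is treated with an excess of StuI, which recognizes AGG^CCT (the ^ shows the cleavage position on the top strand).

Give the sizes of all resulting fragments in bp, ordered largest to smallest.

StuI sites (AGGCCT) start at positions 90, 146.
StuI cuts after base 3 of each site, so after positions 92, 148.
Linear molecule, 2 cuts → 3 fragments:
  1–92 → 92 bp
  93–148 → 56 bp
  149–277 → 129 bp
Sorted largest to smallest: 129, 92, 56 bp.

129, 92, 56 bp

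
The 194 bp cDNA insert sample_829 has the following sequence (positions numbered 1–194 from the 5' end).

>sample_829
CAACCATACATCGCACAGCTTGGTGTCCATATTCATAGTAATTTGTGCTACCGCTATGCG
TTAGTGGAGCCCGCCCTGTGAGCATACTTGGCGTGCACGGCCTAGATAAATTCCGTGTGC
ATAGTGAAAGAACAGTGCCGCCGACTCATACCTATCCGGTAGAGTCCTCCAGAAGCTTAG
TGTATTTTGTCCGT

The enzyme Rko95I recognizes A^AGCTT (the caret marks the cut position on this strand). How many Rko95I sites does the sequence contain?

1

AAGCTT occurs starting at position 173.
Rko95I cuts at 1 site.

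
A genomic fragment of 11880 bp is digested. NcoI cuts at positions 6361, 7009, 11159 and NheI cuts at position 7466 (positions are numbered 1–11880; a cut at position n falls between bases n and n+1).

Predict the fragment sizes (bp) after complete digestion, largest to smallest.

6361, 3693, 721, 648, 457 bp

Combined cut positions (sorted): 6361, 7009, 7466, 11159.
Linear molecule, 4 cuts → 5 fragments:
  6361 − 0 = 6361 bp
  7009 − 6361 = 648 bp
  7466 − 7009 = 457 bp
  11159 − 7466 = 3693 bp
  11880 − 11159 = 721 bp
Sorted largest to smallest: 6361, 3693, 721, 648, 457 bp.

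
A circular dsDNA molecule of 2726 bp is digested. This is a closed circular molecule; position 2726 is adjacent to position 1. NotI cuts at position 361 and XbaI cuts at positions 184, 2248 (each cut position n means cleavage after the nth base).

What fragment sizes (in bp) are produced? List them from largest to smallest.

1887, 662, 177 bp

Combined cut positions (sorted): 184, 361, 2248.
Circular molecule, 3 cuts → 3 fragments:
  361 − 184 = 177 bp
  2248 − 361 = 1887 bp
  wrap: 2726 − 2248 + 184 = 662 bp
Sorted largest to smallest: 1887, 662, 177 bp.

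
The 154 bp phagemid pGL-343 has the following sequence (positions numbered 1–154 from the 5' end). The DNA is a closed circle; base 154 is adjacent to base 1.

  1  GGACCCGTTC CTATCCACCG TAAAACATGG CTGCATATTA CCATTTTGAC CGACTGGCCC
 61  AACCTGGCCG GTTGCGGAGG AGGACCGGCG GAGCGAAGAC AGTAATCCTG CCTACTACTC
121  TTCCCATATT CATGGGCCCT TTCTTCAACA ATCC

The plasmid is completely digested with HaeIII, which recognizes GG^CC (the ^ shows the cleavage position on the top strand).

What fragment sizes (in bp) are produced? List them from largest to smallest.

HaeIII sites (GGCC) start at positions 56, 66, 135.
HaeIII cuts after base 2 of each site, so after positions 57, 67, 136.
Circular molecule, 3 cuts → 3 fragments:
  58–67 → 10 bp
  68–136 → 69 bp
  137–154 then 1–57 → 18 + 57 = 75 bp
Sorted largest to smallest: 75, 69, 10 bp.

75, 69, 10 bp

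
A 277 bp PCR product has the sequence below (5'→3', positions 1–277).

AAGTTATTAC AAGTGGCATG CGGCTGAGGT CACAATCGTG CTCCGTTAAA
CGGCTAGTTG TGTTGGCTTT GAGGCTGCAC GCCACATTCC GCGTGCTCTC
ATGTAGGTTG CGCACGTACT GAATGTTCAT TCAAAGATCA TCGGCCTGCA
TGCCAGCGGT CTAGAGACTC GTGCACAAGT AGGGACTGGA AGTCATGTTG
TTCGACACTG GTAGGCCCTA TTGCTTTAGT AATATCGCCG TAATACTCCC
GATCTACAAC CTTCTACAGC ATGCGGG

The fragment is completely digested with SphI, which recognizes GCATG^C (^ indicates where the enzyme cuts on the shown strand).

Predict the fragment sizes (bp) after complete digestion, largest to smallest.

132, 121, 20, 4 bp

SphI sites (GCATGC) start at positions 16, 148, 269.
SphI cuts after base 5 of each site (before the last base), so after positions 20, 152, 273.
Linear molecule, 3 cuts → 4 fragments:
  1–20 → 20 bp
  21–152 → 132 bp
  153–273 → 121 bp
  274–277 → 4 bp
Sorted largest to smallest: 132, 121, 20, 4 bp.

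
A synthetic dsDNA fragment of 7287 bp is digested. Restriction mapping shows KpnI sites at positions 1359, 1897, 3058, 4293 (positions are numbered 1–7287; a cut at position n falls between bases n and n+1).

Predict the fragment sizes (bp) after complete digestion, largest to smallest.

Linear molecule, 4 cuts → 5 fragments:
  1359 − 0 = 1359 bp
  1897 − 1359 = 538 bp
  3058 − 1897 = 1161 bp
  4293 − 3058 = 1235 bp
  7287 − 4293 = 2994 bp
Sorted largest to smallest: 2994, 1359, 1235, 1161, 538 bp.

2994, 1359, 1235, 1161, 538 bp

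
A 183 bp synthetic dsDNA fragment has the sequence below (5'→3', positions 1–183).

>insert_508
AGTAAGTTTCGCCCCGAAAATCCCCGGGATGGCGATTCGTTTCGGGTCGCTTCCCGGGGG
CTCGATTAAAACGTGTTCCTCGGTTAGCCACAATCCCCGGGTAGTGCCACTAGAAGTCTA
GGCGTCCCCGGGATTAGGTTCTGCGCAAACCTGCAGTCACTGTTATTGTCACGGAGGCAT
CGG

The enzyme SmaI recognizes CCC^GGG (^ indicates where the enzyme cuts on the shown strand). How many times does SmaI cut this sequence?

CCCGGG occurs starting at positions 23, 53, 96, 127.
SmaI cuts at 4 sites.

4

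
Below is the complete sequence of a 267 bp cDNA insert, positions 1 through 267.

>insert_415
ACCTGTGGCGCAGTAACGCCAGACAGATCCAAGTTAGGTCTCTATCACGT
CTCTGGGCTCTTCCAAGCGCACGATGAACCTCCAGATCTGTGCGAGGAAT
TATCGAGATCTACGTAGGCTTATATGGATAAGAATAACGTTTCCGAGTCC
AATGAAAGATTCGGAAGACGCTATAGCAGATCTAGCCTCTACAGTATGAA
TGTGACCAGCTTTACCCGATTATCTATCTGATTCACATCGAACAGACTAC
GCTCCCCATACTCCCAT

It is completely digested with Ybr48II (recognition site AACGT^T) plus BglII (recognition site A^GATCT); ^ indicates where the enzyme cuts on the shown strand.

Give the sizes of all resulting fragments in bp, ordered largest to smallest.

89, 84, 38, 34, 22 bp

The Ybr48II site (AACGTT) starts at position 136.
Ybr48II cuts after base 5 of each site (before the last base), so after position 140.
BglII sites (AGATCT) start at positions 84, 106, 178.
BglII cuts after the first base of each site, so after positions 84, 106, 178.
Combined cut positions: 84, 106, 140, 178.
Linear molecule, 4 cuts → 5 fragments:
  1–84 → 84 bp
  85–106 → 22 bp
  107–140 → 34 bp
  141–178 → 38 bp
  179–267 → 89 bp
Sorted largest to smallest: 89, 84, 38, 34, 22 bp.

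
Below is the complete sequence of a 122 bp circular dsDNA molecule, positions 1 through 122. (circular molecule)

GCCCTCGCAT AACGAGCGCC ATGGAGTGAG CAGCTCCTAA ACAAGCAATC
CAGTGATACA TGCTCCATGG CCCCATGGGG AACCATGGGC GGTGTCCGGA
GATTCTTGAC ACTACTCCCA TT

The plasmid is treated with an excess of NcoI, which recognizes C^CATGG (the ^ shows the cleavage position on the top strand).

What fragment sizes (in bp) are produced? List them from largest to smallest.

58, 46, 10, 8 bp

NcoI sites (CCATGG) start at positions 19, 65, 73, 83.
NcoI cuts after the first base of each site, so after positions 19, 65, 73, 83.
Circular molecule, 4 cuts → 4 fragments:
  20–65 → 46 bp
  66–73 → 8 bp
  74–83 → 10 bp
  84–122 then 1–19 → 39 + 19 = 58 bp
Sorted largest to smallest: 58, 46, 10, 8 bp.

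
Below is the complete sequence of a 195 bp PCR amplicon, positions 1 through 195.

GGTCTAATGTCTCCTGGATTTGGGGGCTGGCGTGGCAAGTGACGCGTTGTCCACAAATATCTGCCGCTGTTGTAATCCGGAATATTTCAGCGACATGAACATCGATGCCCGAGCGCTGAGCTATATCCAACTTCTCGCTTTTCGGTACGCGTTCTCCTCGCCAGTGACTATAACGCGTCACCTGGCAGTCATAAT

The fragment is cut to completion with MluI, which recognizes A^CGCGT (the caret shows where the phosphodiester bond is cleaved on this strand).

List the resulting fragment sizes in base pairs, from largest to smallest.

MluI sites (ACGCGT) start at positions 42, 147, 173.
MluI cuts after the first base of each site, so after positions 42, 147, 173.
Linear molecule, 3 cuts → 4 fragments:
  1–42 → 42 bp
  43–147 → 105 bp
  148–173 → 26 bp
  174–195 → 22 bp
Sorted largest to smallest: 105, 42, 26, 22 bp.

105, 42, 26, 22 bp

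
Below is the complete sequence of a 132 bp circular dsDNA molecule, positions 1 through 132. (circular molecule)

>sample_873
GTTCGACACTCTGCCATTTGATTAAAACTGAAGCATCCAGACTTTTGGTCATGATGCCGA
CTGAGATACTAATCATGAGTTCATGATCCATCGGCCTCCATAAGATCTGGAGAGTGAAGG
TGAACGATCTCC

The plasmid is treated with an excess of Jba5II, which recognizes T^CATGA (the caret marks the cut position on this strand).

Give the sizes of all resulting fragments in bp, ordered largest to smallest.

Jba5II sites (TCATGA) start at positions 49, 73, 81.
Jba5II cuts after the first base of each site, so after positions 49, 73, 81.
Circular molecule, 3 cuts → 3 fragments:
  50–73 → 24 bp
  74–81 → 8 bp
  82–132 then 1–49 → 51 + 49 = 100 bp
Sorted largest to smallest: 100, 24, 8 bp.

100, 24, 8 bp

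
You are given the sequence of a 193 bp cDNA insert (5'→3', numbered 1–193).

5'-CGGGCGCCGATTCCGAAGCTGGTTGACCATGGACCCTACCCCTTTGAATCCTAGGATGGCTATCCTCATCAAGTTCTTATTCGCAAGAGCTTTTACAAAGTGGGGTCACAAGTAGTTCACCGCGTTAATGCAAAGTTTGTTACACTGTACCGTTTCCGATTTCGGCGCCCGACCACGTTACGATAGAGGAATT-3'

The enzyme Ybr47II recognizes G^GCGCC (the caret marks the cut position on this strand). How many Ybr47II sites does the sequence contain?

GGCGCC occurs starting at positions 3, 164.
Ybr47II cuts at 2 sites.

2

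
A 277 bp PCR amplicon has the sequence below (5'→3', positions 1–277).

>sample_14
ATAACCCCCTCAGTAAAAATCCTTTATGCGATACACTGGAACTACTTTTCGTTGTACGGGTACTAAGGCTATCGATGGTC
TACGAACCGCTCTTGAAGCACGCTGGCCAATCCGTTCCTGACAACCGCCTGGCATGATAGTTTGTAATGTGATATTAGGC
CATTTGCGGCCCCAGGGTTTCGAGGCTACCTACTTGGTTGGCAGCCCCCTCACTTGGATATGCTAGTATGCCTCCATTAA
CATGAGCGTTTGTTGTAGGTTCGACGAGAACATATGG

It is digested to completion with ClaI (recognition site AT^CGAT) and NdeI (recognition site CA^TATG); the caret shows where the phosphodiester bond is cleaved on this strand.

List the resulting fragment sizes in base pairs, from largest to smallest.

The ClaI site (ATCGAT) starts at position 71.
ClaI cuts after base 2 of each site, so after position 72.
The NdeI site (CATATG) starts at position 271.
NdeI cuts after base 2 of each site, so after position 272.
Combined cut positions: 72, 272.
Linear molecule, 2 cuts → 3 fragments:
  1–72 → 72 bp
  73–272 → 200 bp
  273–277 → 5 bp
Sorted largest to smallest: 200, 72, 5 bp.

200, 72, 5 bp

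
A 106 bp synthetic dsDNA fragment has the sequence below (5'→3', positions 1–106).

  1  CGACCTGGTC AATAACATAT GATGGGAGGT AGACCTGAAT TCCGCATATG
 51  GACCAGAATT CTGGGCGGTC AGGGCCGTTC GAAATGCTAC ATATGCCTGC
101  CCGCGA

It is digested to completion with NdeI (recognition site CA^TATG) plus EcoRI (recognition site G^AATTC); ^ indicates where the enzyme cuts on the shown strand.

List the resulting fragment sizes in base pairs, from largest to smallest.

NdeI sites (CATATG) start at positions 16, 45, 90.
NdeI cuts after base 2 of each site, so after positions 17, 46, 91.
EcoRI sites (GAATTC) start at positions 37, 56.
EcoRI cuts after the first base of each site, so after positions 37, 56.
Combined cut positions: 17, 37, 46, 56, 91.
Linear molecule, 5 cuts → 6 fragments:
  1–17 → 17 bp
  18–37 → 20 bp
  38–46 → 9 bp
  47–56 → 10 bp
  57–91 → 35 bp
  92–106 → 15 bp
Sorted largest to smallest: 35, 20, 17, 15, 10, 9 bp.

35, 20, 17, 15, 10, 9 bp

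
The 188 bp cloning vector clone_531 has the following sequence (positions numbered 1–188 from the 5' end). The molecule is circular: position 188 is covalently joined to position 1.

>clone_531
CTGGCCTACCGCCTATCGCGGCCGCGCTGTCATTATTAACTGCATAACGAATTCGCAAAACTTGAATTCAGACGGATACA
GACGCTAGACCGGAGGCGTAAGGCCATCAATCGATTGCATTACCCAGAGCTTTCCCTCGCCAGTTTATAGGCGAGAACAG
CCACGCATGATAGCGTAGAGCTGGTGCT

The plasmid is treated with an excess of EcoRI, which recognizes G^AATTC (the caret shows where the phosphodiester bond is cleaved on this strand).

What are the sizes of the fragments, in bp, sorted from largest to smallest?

173, 15 bp

EcoRI sites (GAATTC) start at positions 49, 64.
EcoRI cuts after the first base of each site, so after positions 49, 64.
Circular molecule, 2 cuts → 2 fragments:
  50–64 → 15 bp
  65–188 then 1–49 → 124 + 49 = 173 bp
Sorted largest to smallest: 173, 15 bp.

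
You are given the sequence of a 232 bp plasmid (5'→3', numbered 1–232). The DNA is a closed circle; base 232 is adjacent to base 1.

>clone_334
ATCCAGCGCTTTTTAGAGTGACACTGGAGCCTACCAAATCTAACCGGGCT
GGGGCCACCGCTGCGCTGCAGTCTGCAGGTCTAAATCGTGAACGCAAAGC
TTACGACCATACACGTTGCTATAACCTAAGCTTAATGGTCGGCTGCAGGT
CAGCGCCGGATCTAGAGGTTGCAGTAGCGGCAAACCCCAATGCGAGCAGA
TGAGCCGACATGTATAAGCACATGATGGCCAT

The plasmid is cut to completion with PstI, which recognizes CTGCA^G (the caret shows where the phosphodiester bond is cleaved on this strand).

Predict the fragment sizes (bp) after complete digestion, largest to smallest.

155, 70, 7 bp

PstI sites (CTGCAG) start at positions 66, 73, 143.
PstI cuts after base 5 of each site (before the last base), so after positions 70, 77, 147.
Circular molecule, 3 cuts → 3 fragments:
  71–77 → 7 bp
  78–147 → 70 bp
  148–232 then 1–70 → 85 + 70 = 155 bp
Sorted largest to smallest: 155, 70, 7 bp.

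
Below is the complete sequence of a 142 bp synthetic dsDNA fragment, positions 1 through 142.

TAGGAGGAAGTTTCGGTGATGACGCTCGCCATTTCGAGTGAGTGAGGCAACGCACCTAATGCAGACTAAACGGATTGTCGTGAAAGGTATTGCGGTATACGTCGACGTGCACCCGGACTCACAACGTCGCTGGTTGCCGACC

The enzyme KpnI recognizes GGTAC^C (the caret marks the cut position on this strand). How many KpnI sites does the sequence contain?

No occurrence of GGTACC is present in the sequence.
KpnI does not cut: 0 sites.

0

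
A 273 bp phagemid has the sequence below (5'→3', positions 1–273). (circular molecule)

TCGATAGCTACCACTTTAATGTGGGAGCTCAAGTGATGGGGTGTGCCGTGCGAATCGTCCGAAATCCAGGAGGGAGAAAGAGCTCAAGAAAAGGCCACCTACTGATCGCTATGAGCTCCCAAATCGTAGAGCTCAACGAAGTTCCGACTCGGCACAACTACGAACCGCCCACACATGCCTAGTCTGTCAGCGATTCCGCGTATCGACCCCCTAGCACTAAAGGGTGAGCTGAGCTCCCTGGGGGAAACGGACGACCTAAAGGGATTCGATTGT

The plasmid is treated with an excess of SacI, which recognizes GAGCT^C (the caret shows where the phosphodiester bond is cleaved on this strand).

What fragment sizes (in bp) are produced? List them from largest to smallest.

102, 67, 55, 33, 16 bp

SacI sites (GAGCTC) start at positions 25, 80, 113, 129, 231.
SacI cuts after base 5 of each site (before the last base), so after positions 29, 84, 117, 133, 235.
Circular molecule, 5 cuts → 5 fragments:
  30–84 → 55 bp
  85–117 → 33 bp
  118–133 → 16 bp
  134–235 → 102 bp
  236–273 then 1–29 → 38 + 29 = 67 bp
Sorted largest to smallest: 102, 67, 55, 33, 16 bp.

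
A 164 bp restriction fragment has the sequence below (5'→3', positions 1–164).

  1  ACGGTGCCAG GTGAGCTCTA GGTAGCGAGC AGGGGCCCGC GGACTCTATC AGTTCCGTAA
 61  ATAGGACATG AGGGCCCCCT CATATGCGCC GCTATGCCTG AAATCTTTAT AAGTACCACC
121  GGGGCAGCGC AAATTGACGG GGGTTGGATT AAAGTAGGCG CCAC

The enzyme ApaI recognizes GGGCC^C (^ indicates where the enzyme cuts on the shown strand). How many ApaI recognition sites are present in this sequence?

2

GGGCCC occurs starting at positions 33, 72.
ApaI cuts at 2 sites.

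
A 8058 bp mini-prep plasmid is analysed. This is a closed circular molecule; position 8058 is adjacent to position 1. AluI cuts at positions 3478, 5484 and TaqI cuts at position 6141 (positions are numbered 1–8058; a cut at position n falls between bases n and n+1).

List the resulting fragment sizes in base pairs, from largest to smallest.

Combined cut positions (sorted): 3478, 5484, 6141.
Circular molecule, 3 cuts → 3 fragments:
  5484 − 3478 = 2006 bp
  6141 − 5484 = 657 bp
  wrap: 8058 − 6141 + 3478 = 5395 bp
Sorted largest to smallest: 5395, 2006, 657 bp.

5395, 2006, 657 bp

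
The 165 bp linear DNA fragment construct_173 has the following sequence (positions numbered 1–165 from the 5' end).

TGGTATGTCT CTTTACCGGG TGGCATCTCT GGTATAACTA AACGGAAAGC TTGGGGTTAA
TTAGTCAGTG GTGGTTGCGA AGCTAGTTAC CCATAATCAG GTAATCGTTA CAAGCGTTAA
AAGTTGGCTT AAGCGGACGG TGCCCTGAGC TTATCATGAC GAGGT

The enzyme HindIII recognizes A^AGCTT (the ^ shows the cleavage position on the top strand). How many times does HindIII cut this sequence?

AAGCTT occurs starting at position 47.
HindIII cuts at 1 site.

1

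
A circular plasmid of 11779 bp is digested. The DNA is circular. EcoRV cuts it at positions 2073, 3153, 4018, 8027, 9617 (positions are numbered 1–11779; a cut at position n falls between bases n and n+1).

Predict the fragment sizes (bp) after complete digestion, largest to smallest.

Circular molecule, 5 cuts → 5 fragments:
  3153 − 2073 = 1080 bp
  4018 − 3153 = 865 bp
  8027 − 4018 = 4009 bp
  9617 − 8027 = 1590 bp
  wrap: 11779 − 9617 + 2073 = 4235 bp
Sorted largest to smallest: 4235, 4009, 1590, 1080, 865 bp.

4235, 4009, 1590, 1080, 865 bp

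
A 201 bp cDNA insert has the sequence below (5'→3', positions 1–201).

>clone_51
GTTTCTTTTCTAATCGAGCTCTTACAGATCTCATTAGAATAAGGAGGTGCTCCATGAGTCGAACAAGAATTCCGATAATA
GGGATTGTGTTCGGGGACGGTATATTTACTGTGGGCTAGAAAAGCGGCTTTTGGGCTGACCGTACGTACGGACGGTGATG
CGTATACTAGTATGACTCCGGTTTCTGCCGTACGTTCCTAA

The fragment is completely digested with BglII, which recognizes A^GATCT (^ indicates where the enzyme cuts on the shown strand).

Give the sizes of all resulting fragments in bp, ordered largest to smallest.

175, 26 bp

The BglII site (AGATCT) starts at position 26.
BglII cuts after the first base of each site, so after position 26.
Linear molecule, 1 cut → 2 fragments:
  1–26 → 26 bp
  27–201 → 175 bp
Sorted largest to smallest: 175, 26 bp.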